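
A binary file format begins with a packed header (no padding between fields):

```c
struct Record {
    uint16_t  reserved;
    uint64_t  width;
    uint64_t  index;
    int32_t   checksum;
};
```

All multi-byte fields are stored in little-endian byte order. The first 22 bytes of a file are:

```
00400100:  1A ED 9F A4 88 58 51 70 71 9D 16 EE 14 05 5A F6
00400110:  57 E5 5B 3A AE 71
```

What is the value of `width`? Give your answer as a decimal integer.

`width` follows `reserved` (2 bytes), so it starts at byte offset 2 and occupies 8 bytes.
Bytes at offsets 2..9: 9F A4 88 58 51 70 71 9D.
In little-endian order the low byte comes first in memory.
Reassemble most-significant byte first: 9D 71 70 51 58 88 A4 9F → 0x9D7170515888A49F.
0x9D7170515888A49F = 11344972431003002015.

11344972431003002015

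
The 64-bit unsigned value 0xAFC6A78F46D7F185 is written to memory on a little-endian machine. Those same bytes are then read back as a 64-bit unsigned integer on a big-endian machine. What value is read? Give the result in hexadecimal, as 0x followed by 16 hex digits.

0x85F1D7468FA7C6AF

Stored little-endian, the bytes at ascending addresses are 85 F1 D7 46 8F A7 C6 AF.
Read back as big-endian, the last byte is least significant, giving 0x85F1D7468FA7C6AF.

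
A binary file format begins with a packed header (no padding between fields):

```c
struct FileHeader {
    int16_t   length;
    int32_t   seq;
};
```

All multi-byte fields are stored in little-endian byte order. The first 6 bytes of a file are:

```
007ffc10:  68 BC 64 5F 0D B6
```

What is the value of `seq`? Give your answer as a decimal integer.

-1240637596

`seq` follows `length` (2 bytes), so it starts at byte offset 2 and occupies 4 bytes.
Bytes at offsets 2..5: 64 5F 0D B6.
In little-endian order the low byte comes first in memory.
Reassemble most-significant byte first: B6 0D 5F 64 → 0xB60D5F64.
Top bit is set, so as a signed 32-bit value this is 0xB60D5F64 − 2^32 = -1240637596.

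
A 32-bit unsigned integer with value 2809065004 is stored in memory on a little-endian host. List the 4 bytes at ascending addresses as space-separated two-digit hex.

2C EE 6E A7

2809065004 in hexadecimal, padded to 32 bits, is 0xA76EEE2C.
Split into bytes (most-significant first): A7 6E EE 2C.
Little-endian: lowest address holds the least-significant byte.
So at ascending addresses the bytes are 2C EE 6E A7.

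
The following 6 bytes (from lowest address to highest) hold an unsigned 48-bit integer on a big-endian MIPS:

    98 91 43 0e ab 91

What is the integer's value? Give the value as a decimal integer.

167749662714769

Big-endian stores the most-significant byte at the lowest address.
The bytes are already most-significant first: 0x9891430EAB91.
0x9891430EAB91 = 167749662714769.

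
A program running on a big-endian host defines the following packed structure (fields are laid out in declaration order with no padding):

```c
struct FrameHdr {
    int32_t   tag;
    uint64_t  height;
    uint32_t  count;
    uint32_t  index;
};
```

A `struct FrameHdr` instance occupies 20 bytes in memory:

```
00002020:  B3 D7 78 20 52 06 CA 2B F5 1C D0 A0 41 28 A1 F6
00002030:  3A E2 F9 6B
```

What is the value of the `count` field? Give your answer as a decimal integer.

`count` follows `tag` (4 B), `height` (8 B), so it starts at offset 4 + 8 = 12 and occupies 4 bytes.
Bytes at offsets 12..15: 41 28 A1 F6.
Big-endian stores the most-significant byte at the lowest address.
The bytes are already most-significant first: 0x4128A1F6.
0x4128A1F6 = 1093181942.

1093181942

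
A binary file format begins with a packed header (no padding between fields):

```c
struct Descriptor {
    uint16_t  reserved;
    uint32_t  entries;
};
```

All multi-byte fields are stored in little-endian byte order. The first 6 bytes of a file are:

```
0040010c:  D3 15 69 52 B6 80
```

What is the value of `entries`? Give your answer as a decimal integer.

`entries` follows `reserved` (2 bytes), so it starts at byte offset 2 and occupies 4 bytes.
Bytes at offsets 2..5: 69 52 B6 80.
Little-endian: lowest address holds the least-significant byte.
Reassemble most-significant byte first: 80 B6 52 69 → 0x80B65269.
0x80B65269 = 2159432297.

2159432297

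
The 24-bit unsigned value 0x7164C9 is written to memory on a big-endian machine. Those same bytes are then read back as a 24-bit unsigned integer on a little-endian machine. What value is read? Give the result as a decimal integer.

Stored big-endian, the bytes at ascending addresses are 71 64 C9.
Read back as little-endian, the first byte is least significant, giving 0xC96471.
0xC96471 = 13198449.

13198449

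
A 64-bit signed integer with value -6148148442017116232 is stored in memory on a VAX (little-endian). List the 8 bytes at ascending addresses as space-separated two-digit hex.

Two's complement of -6148148442017116232 in 64 bits: 6148148442017116232 = 0x55529C6F08CD3048; invert → 0xAAAD6390F732CFB7; add 1 → 0xAAAD6390F732CFB8.
Split into bytes (most-significant first): AA AD 63 90 F7 32 CF B8.
Little-endian: lowest address holds the least-significant byte.
So at ascending addresses the bytes are B8 CF 32 F7 90 63 AD AA.

B8 CF 32 F7 90 63 AD AA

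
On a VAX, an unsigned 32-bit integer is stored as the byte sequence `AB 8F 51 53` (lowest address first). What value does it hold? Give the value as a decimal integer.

Little-endian: lowest address holds the least-significant byte.
Reassemble most-significant byte first: 53 51 8F AB → 0x53518FAB.
0x53518FAB = 1397854123.

1397854123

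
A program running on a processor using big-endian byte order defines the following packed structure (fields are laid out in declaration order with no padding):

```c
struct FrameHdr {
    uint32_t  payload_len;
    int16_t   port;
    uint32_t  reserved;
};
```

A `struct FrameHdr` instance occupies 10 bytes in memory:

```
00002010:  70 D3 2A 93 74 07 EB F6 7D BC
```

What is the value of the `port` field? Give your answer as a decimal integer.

29703

`port` follows `payload_len` (4 bytes), so it starts at byte offset 4 and occupies 2 bytes.
Bytes at offsets 4..5: 74 07.
In big-endian order the high byte comes first in memory.
The bytes are already most-significant first: 0x7407.
0x7407 = 29703.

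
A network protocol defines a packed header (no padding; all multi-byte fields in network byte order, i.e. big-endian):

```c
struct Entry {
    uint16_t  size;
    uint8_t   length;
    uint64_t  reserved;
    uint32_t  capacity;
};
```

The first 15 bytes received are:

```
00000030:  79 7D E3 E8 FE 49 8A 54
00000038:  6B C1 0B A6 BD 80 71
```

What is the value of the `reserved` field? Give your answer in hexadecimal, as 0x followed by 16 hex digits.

0xE8FE498A546BC10B

`reserved` follows `size` (2 B), `length` (1 B), so it starts at offset 2 + 1 = 3 and occupies 8 bytes.
Bytes at offsets 3..10: E8 FE 49 8A 54 6B C1 0B.
Big-endian stores the most-significant byte at the lowest address.
The bytes are already most-significant first: 0xE8FE498A546BC10B.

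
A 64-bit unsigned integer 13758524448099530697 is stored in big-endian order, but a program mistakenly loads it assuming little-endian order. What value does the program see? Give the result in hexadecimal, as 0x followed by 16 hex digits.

13758524448099530697 in 64-bit hexadecimal is 0xBEF01916FA7FF7C9.
Stored big-endian, the bytes at ascending addresses are BE F0 19 16 FA 7F F7 C9.
Read back as little-endian, the first byte is least significant, giving 0xC9F77FFA1619F0BE.

0xC9F77FFA1619F0BE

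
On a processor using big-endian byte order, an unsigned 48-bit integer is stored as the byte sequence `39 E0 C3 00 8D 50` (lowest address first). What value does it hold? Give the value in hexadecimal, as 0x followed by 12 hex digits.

0x39E0C3008D50

Big-endian: lowest address holds the most-significant byte.
The bytes are already most-significant first: 0x39E0C3008D50.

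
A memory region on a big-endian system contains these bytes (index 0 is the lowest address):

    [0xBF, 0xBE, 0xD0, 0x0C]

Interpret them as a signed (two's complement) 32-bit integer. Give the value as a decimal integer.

Big-endian stores the most-significant byte at the lowest address.
The bytes are already most-significant first: 0xBFBED00C.
Top bit is set, so as a signed 32-bit value this is 0xBFBED00C − 2^32 = -1078013940.

-1078013940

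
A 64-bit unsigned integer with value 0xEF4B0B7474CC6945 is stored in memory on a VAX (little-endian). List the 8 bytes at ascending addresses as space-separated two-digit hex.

45 69 CC 74 74 0B 4B EF

Split into bytes (most-significant first): EF 4B 0B 74 74 CC 69 45.
Little-endian stores the least-significant byte at the lowest address.
So at ascending addresses the bytes are 45 69 CC 74 74 0B 4B EF.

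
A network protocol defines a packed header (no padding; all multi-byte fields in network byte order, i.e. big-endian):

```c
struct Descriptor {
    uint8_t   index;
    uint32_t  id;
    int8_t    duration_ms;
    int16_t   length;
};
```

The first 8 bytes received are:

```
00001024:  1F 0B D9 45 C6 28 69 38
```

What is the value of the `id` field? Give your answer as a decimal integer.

`id` follows `index` (1 byte), so it starts at byte offset 1 and occupies 4 bytes.
Bytes at offsets 1..4: 0B D9 45 C6.
In big-endian order the high byte comes first in memory.
The bytes are already most-significant first: 0x0BD945C6.
0x0BD945C6 = 198788550.

198788550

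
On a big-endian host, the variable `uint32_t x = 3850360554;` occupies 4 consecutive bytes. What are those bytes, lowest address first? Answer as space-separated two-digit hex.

E5 7F D6 EA

3850360554 in hexadecimal, padded to 32 bits, is 0xE57FD6EA.
Split into bytes (most-significant first): E5 7F D6 EA.
In big-endian order the high byte comes first in memory.
So the memory order matches the most-significant-first order: E5 7F D6 EA.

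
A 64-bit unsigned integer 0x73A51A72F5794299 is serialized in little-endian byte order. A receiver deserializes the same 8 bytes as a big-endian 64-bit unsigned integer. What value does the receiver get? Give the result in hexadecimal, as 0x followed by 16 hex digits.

Stored little-endian, the bytes at ascending addresses are 99 42 79 F5 72 1A A5 73.
Read back as big-endian, the last byte is least significant, giving 0x994279F5721AA573.

0x994279F5721AA573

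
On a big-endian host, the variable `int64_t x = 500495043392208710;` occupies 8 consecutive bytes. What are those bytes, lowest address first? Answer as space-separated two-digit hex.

06 F2 1D 97 19 3C 7F 46

500495043392208710 in hexadecimal, padded to 64 bits, is 0x06F21D97193C7F46.
Split into bytes (most-significant first): 06 F2 1D 97 19 3C 7F 46.
Big-endian stores the most-significant byte at the lowest address.
So the memory order matches the most-significant-first order: 06 F2 1D 97 19 3C 7F 46.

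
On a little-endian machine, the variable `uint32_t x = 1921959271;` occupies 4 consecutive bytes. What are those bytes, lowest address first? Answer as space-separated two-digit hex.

67 C5 8E 72

1921959271 in hexadecimal, padded to 32 bits, is 0x728EC567.
Split into bytes (most-significant first): 72 8E C5 67.
Little-endian: lowest address holds the least-significant byte.
So at ascending addresses the bytes are 67 C5 8E 72.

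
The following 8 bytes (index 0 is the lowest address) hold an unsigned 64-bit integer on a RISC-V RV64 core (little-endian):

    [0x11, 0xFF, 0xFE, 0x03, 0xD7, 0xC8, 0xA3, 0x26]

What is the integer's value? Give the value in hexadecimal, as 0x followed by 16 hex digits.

0x26A3C8D703FEFF11

In little-endian order the low byte comes first in memory.
Reassemble most-significant byte first: 26 A3 C8 D7 03 FE FF 11 → 0x26A3C8D703FEFF11.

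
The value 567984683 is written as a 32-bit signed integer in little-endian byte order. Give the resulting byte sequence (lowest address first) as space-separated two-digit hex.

2B C2 DA 21

567984683 in hexadecimal, padded to 32 bits, is 0x21DAC22B.
Split into bytes (most-significant first): 21 DA C2 2B.
In little-endian order the low byte comes first in memory.
So at ascending addresses the bytes are 2B C2 DA 21.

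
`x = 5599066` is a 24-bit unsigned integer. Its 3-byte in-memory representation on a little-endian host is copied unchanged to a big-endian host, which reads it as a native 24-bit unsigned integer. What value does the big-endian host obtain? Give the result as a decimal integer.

5926741

5599066 in 24-bit hexadecimal is 0x556F5A.
Stored little-endian, the bytes at ascending addresses are 5A 6F 55.
Read back as big-endian, the last byte is least significant, giving 0x5A6F55.
0x5A6F55 = 5926741.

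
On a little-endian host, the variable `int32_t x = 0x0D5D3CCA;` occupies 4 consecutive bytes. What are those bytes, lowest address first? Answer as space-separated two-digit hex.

Split into bytes (most-significant first): 0D 5D 3C CA.
In little-endian order the low byte comes first in memory.
So at ascending addresses the bytes are CA 3C 5D 0D.

CA 3C 5D 0D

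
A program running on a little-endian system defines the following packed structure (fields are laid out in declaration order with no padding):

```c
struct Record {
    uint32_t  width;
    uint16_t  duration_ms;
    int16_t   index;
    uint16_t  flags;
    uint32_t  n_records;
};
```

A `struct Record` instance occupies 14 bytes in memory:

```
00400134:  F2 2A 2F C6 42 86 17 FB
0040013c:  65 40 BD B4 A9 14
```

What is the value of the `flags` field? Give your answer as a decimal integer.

`flags` follows `width` (4 B), `duration_ms` (2 B), `index` (2 B), so it starts at offset 4 + 2 + 2 = 8 and occupies 2 bytes.
Bytes at offsets 8..9: 65 40.
Little-endian stores the least-significant byte at the lowest address.
Reassemble most-significant byte first: 40 65 → 0x4065.
0x4065 = 16485.

16485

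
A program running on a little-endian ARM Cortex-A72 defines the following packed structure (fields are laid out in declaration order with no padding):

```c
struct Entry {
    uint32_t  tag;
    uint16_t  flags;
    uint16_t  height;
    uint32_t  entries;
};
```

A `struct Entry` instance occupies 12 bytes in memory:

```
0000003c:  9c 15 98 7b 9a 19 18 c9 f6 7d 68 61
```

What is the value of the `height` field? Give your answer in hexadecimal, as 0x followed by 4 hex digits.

0xC918

`height` follows `tag` (4 B), `flags` (2 B), so it starts at offset 4 + 2 = 6 and occupies 2 bytes.
Bytes at offsets 6..7: 18 C9.
Little-endian stores the least-significant byte at the lowest address.
Reassemble most-significant byte first: C9 18 → 0xC918.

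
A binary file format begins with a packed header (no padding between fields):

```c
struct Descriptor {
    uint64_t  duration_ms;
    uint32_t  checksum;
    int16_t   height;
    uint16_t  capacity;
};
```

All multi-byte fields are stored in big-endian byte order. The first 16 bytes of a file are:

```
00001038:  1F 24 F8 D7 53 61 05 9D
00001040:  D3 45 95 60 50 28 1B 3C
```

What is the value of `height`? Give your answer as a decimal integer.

20520

`height` follows `duration_ms` (8 B), `checksum` (4 B), so it starts at offset 8 + 4 = 12 and occupies 2 bytes.
Bytes at offsets 12..13: 50 28.
Big-endian: lowest address holds the most-significant byte.
The bytes are already most-significant first: 0x5028.
0x5028 = 20520.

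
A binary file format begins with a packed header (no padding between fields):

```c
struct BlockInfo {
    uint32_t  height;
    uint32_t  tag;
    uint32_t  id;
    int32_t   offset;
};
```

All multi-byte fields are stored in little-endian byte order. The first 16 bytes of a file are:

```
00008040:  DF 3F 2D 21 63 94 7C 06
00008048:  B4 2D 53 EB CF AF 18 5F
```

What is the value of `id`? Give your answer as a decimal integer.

3948096948

`id` follows `height` (4 B), `tag` (4 B), so it starts at offset 4 + 4 = 8 and occupies 4 bytes.
Bytes at offsets 8..11: B4 2D 53 EB.
In little-endian order the low byte comes first in memory.
Reassemble most-significant byte first: EB 53 2D B4 → 0xEB532DB4.
0xEB532DB4 = 3948096948.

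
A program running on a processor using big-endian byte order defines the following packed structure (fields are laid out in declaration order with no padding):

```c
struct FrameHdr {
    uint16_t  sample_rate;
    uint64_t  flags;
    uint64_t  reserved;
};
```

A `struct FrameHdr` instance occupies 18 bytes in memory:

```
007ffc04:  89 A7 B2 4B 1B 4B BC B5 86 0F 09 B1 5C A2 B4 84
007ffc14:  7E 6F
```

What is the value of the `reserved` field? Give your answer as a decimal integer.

698441271102176879

`reserved` follows `sample_rate` (2 B), `flags` (8 B), so it starts at offset 2 + 8 = 10 and occupies 8 bytes.
Bytes at offsets 10..17: 09 B1 5C A2 B4 84 7E 6F.
Big-endian stores the most-significant byte at the lowest address.
The bytes are already most-significant first: 0x09B15CA2B4847E6F.
0x09B15CA2B4847E6F = 698441271102176879.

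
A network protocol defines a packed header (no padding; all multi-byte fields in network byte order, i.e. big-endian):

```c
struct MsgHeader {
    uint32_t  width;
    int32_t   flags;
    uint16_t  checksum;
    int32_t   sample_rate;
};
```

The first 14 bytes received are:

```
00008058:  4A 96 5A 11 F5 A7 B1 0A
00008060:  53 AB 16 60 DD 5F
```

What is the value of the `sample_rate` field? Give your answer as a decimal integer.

`sample_rate` follows `width` (4 B), `flags` (4 B), `checksum` (2 B), so it starts at offset 4 + 4 + 2 = 10 and occupies 4 bytes.
Bytes at offsets 10..13: 16 60 DD 5F.
Big-endian: lowest address holds the most-significant byte.
The bytes are already most-significant first: 0x1660DD5F.
0x1660DD5F = 375446879.

375446879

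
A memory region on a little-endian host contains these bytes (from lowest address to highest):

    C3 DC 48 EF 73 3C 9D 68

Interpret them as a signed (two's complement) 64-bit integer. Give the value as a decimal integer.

Little-endian stores the least-significant byte at the lowest address.
Reassemble most-significant byte first: 68 9D 3C 73 EF 48 DC C3 → 0x689D3C73EF48DCC3.
0x689D3C73EF48DCC3 = 7538247819921513667.

7538247819921513667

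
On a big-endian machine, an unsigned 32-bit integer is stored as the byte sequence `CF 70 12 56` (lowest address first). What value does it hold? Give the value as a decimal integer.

3480228438

Big-endian: lowest address holds the most-significant byte.
The bytes are already most-significant first: 0xCF701256.
0xCF701256 = 3480228438.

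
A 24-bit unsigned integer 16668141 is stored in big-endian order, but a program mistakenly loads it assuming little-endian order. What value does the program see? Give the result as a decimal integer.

15554046

16668141 in 24-bit hexadecimal is 0xFE55ED.
Stored big-endian, the bytes at ascending addresses are FE 55 ED.
Read back as little-endian, the first byte is least significant, giving 0xED55FE.
0xED55FE = 15554046.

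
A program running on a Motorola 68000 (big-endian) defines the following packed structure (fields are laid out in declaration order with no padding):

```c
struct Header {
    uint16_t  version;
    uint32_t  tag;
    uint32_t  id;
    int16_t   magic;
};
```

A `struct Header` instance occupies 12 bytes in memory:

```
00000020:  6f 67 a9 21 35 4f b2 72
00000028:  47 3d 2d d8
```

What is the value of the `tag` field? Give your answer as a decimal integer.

`tag` follows `version` (2 bytes), so it starts at byte offset 2 and occupies 4 bytes.
Bytes at offsets 2..5: A9 21 35 4F.
Big-endian: lowest address holds the most-significant byte.
The bytes are already most-significant first: 0xA921354F.
0xA921354F = 2837525839.

2837525839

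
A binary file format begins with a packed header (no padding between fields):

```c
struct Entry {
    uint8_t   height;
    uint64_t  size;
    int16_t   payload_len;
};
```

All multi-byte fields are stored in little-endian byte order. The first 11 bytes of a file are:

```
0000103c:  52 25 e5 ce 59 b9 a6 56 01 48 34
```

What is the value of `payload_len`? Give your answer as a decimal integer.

13384

`payload_len` follows `height` (1 B), `size` (8 B), so it starts at offset 1 + 8 = 9 and occupies 2 bytes.
Bytes at offsets 9..10: 48 34.
In little-endian order the low byte comes first in memory.
Reassemble most-significant byte first: 34 48 → 0x3448.
0x3448 = 13384.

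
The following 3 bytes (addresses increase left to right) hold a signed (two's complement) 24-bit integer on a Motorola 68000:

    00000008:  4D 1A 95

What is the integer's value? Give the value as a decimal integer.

In big-endian order the high byte comes first in memory.
The bytes are already most-significant first: 0x4D1A95.
0x4D1A95 = 5053077.

5053077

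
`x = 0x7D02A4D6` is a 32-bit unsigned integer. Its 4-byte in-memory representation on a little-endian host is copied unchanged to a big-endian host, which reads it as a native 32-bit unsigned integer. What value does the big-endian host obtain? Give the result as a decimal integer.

Stored little-endian, the bytes at ascending addresses are D6 A4 02 7D.
Read back as big-endian, the last byte is least significant, giving 0xD6A4027D.
0xD6A4027D = 3601072765.

3601072765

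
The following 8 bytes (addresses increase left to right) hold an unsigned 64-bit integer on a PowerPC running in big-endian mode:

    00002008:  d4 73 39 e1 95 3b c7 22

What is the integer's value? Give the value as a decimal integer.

15308643199396595490

In big-endian order the high byte comes first in memory.
The bytes are already most-significant first: 0xD47339E1953BC722.
0xD47339E1953BC722 = 15308643199396595490.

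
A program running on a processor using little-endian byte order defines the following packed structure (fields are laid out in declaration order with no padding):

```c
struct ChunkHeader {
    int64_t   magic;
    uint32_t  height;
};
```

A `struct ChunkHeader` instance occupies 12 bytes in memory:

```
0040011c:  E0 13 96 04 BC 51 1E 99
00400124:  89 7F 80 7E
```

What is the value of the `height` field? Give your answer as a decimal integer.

`height` follows `magic` (8 bytes), so it starts at byte offset 8 and occupies 4 bytes.
Bytes at offsets 8..11: 89 7F 80 7E.
Little-endian: lowest address holds the least-significant byte.
Reassemble most-significant byte first: 7E 80 7F 89 → 0x7E807F89.
0x7E807F89 = 2122350473.

2122350473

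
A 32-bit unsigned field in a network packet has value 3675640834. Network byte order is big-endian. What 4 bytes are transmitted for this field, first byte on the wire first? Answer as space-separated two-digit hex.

3675640834 in hexadecimal, padded to 32 bits, is 0xDB15D402.
Split into bytes (most-significant first): DB 15 D4 02.
Big-endian: lowest address holds the most-significant byte.
So the memory order matches the most-significant-first order: DB 15 D4 02.

DB 15 D4 02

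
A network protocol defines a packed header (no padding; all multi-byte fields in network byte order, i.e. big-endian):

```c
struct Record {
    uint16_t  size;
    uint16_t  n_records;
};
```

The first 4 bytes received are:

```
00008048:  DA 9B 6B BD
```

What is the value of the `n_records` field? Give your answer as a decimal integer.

27581

`n_records` follows `size` (2 bytes), so it starts at byte offset 2 and occupies 2 bytes.
Bytes at offsets 2..3: 6B BD.
In big-endian order the high byte comes first in memory.
The bytes are already most-significant first: 0x6BBD.
0x6BBD = 27581.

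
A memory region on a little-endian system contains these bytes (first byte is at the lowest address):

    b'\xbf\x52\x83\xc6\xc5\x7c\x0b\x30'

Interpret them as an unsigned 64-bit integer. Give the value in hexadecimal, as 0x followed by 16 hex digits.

Little-endian stores the least-significant byte at the lowest address.
Reassemble most-significant byte first: 30 0B 7C C5 C6 83 52 BF → 0x300B7CC5C68352BF.

0x300B7CC5C68352BF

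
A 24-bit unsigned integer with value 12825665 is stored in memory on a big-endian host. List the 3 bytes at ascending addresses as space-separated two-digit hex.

12825665 in hexadecimal, padded to 24 bits, is 0xC3B441.
Split into bytes (most-significant first): C3 B4 41.
In big-endian order the high byte comes first in memory.
So the memory order matches the most-significant-first order: C3 B4 41.

C3 B4 41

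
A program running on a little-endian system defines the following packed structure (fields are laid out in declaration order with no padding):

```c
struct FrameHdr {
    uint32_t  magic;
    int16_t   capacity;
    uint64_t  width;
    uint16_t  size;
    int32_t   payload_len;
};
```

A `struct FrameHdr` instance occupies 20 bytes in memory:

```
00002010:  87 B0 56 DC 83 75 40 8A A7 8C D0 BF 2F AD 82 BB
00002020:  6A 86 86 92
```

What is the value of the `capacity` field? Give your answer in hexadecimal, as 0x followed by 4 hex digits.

0x7583

`capacity` follows `magic` (4 bytes), so it starts at byte offset 4 and occupies 2 bytes.
Bytes at offsets 4..5: 83 75.
In little-endian order the low byte comes first in memory.
Reassemble most-significant byte first: 75 83 → 0x7583.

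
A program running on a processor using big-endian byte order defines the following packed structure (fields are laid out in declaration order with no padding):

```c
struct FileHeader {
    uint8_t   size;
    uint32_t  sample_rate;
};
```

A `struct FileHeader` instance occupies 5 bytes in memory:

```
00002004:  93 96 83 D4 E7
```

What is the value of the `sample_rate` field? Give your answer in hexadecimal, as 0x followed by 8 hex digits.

0x9683D4E7

`sample_rate` follows `size` (1 byte), so it starts at byte offset 1 and occupies 4 bytes.
Bytes at offsets 1..4: 96 83 D4 E7.
In big-endian order the high byte comes first in memory.
The bytes are already most-significant first: 0x9683D4E7.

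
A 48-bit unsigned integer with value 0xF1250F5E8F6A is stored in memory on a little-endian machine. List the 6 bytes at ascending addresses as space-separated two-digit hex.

6A 8F 5E 0F 25 F1

Split into bytes (most-significant first): F1 25 0F 5E 8F 6A.
In little-endian order the low byte comes first in memory.
So at ascending addresses the bytes are 6A 8F 5E 0F 25 F1.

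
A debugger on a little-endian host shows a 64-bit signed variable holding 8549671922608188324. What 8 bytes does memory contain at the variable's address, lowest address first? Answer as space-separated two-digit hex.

8549671922608188324 in hexadecimal, padded to 64 bits, is 0x76A68950C5312BA4.
Split into bytes (most-significant first): 76 A6 89 50 C5 31 2B A4.
In little-endian order the low byte comes first in memory.
So at ascending addresses the bytes are A4 2B 31 C5 50 89 A6 76.

A4 2B 31 C5 50 89 A6 76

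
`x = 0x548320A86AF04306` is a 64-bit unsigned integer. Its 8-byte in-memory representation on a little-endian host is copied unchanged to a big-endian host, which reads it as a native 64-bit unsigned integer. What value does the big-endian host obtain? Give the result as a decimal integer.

451468728545084244

Stored little-endian, the bytes at ascending addresses are 06 43 F0 6A A8 20 83 54.
Read back as big-endian, the last byte is least significant, giving 0x0643F06AA8208354.
0x0643F06AA8208354 = 451468728545084244.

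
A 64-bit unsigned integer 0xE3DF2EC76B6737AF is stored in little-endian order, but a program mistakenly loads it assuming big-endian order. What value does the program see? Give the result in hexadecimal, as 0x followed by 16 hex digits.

Stored little-endian, the bytes at ascending addresses are AF 37 67 6B C7 2E DF E3.
Read back as big-endian, the last byte is least significant, giving 0xAF37676BC72EDFE3.

0xAF37676BC72EDFE3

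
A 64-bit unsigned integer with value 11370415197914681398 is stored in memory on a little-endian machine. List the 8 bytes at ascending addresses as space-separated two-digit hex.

36 50 68 24 61 D4 CB 9D

11370415197914681398 in hexadecimal, padded to 64 bits, is 0x9DCBD46124685036.
Split into bytes (most-significant first): 9D CB D4 61 24 68 50 36.
In little-endian order the low byte comes first in memory.
So at ascending addresses the bytes are 36 50 68 24 61 D4 CB 9D.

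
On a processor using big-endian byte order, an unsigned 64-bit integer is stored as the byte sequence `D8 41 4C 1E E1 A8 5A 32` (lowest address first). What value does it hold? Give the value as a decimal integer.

In big-endian order the high byte comes first in memory.
The bytes are already most-significant first: 0xD8414C1EE1A85A32.
0xD8414C1EE1A85A32 = 15582819881197263410.

15582819881197263410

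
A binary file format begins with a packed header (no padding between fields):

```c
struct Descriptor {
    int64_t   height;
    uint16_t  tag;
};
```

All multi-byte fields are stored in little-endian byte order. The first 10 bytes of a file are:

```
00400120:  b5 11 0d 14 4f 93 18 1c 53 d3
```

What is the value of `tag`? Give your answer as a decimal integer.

54099

`tag` follows `height` (8 bytes), so it starts at byte offset 8 and occupies 2 bytes.
Bytes at offsets 8..9: 53 D3.
Little-endian: lowest address holds the least-significant byte.
Reassemble most-significant byte first: D3 53 → 0xD353.
0xD353 = 54099.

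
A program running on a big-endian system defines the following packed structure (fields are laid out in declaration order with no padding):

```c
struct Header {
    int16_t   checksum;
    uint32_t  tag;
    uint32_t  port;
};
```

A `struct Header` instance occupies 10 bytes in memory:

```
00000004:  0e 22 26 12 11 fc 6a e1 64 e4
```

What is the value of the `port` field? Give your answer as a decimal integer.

`port` follows `checksum` (2 B), `tag` (4 B), so it starts at offset 2 + 4 = 6 and occupies 4 bytes.
Bytes at offsets 6..9: 6A E1 64 E4.
Big-endian stores the most-significant byte at the lowest address.
The bytes are already most-significant first: 0x6AE164E4.
0x6AE164E4 = 1793156324.

1793156324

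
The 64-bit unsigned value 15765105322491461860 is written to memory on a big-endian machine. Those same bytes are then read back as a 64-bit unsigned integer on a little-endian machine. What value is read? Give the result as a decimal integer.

16447349806145718490

15765105322491461860 in 64-bit hexadecimal is 0xDAC8E7C381B940E4.
Stored big-endian, the bytes at ascending addresses are DA C8 E7 C3 81 B9 40 E4.
Read back as little-endian, the first byte is least significant, giving 0xE440B981C3E7C8DA.
0xE440B981C3E7C8DA = 16447349806145718490.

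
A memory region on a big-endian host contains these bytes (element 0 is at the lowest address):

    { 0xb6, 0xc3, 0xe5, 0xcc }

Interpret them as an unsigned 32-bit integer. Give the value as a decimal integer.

Big-endian: lowest address holds the most-significant byte.
The bytes are already most-significant first: 0xB6C3E5CC.
0xB6C3E5CC = 3066291660.

3066291660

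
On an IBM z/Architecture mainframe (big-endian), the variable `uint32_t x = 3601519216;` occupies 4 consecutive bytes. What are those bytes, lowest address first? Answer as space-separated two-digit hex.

D6 AA D2 70

3601519216 in hexadecimal, padded to 32 bits, is 0xD6AAD270.
Split into bytes (most-significant first): D6 AA D2 70.
Big-endian: lowest address holds the most-significant byte.
So the memory order matches the most-significant-first order: D6 AA D2 70.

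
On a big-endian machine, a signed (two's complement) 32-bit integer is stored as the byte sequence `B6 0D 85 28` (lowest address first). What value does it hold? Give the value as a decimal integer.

-1240627928

Big-endian stores the most-significant byte at the lowest address.
The bytes are already most-significant first: 0xB60D8528.
Top bit is set, so as a signed 32-bit value this is 0xB60D8528 − 2^32 = -1240627928.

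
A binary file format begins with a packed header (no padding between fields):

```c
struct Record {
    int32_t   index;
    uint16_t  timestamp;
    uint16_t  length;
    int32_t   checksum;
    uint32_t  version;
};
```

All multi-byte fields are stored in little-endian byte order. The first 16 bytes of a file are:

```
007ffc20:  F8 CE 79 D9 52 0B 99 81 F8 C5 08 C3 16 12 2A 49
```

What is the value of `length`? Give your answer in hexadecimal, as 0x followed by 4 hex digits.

0x8199

`length` follows `index` (4 B), `timestamp` (2 B), so it starts at offset 4 + 2 = 6 and occupies 2 bytes.
Bytes at offsets 6..7: 99 81.
Little-endian stores the least-significant byte at the lowest address.
Reassemble most-significant byte first: 81 99 → 0x8199.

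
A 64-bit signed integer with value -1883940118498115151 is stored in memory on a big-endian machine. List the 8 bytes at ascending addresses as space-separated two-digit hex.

E5 DA E6 71 9A D0 01 B1

Two's complement of -1883940118498115151 in 64 bits: 1883940118498115151 = 0x1A25198E652FFE4F; invert → 0xE5DAE6719AD001B0; add 1 → 0xE5DAE6719AD001B1.
Split into bytes (most-significant first): E5 DA E6 71 9A D0 01 B1.
Big-endian: lowest address holds the most-significant byte.
So the memory order matches the most-significant-first order: E5 DA E6 71 9A D0 01 B1.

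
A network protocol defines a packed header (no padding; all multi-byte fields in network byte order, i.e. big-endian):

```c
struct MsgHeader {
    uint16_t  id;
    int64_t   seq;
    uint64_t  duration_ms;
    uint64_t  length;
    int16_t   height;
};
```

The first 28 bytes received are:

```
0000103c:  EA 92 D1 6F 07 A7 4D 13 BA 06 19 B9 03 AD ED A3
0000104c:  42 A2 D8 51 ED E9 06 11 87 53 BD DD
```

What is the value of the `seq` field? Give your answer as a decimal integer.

-3355454782233658874

`seq` follows `id` (2 bytes), so it starts at byte offset 2 and occupies 8 bytes.
Bytes at offsets 2..9: D1 6F 07 A7 4D 13 BA 06.
Big-endian stores the most-significant byte at the lowest address.
The bytes are already most-significant first: 0xD16F07A74D13BA06.
Top bit is set, so as a signed 64-bit value this is 0xD16F07A74D13BA06 − 2^64 = -3355454782233658874.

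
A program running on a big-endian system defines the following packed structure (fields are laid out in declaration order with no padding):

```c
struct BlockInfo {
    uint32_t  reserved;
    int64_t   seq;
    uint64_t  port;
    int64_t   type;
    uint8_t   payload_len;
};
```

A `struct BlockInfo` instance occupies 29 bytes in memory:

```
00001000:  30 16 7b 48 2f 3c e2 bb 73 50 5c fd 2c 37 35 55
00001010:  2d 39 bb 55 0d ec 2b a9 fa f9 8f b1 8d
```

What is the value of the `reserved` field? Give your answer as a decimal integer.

806779720

`reserved` is the first field, at byte offset 0, occupying 4 bytes.
Bytes at offsets 0..3: 30 16 7B 48.
Big-endian: lowest address holds the most-significant byte.
The bytes are already most-significant first: 0x30167B48.
0x30167B48 = 806779720.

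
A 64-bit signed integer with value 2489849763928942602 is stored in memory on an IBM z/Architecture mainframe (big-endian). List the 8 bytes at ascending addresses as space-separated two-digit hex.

22 8D B9 2B 23 13 28 0A

2489849763928942602 in hexadecimal, padded to 64 bits, is 0x228DB92B2313280A.
Split into bytes (most-significant first): 22 8D B9 2B 23 13 28 0A.
In big-endian order the high byte comes first in memory.
So the memory order matches the most-significant-first order: 22 8D B9 2B 23 13 28 0A.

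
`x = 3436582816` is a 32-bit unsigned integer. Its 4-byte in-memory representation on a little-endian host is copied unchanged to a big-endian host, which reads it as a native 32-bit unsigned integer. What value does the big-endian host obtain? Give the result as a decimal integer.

3436582816 in 32-bit hexadecimal is 0xCCD617A0.
Stored little-endian, the bytes at ascending addresses are A0 17 D6 CC.
Read back as big-endian, the last byte is least significant, giving 0xA017D6CC.
0xA017D6CC = 2685916876.

2685916876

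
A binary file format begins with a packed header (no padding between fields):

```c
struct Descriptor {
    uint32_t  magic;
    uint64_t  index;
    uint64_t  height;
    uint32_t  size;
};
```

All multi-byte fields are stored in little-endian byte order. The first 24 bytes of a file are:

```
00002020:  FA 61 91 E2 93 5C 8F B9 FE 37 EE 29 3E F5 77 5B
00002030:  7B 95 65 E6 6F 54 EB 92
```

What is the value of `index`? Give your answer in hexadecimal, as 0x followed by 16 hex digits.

0x29EE37FEB98F5C93

`index` follows `magic` (4 bytes), so it starts at byte offset 4 and occupies 8 bytes.
Bytes at offsets 4..11: 93 5C 8F B9 FE 37 EE 29.
In little-endian order the low byte comes first in memory.
Reassemble most-significant byte first: 29 EE 37 FE B9 8F 5C 93 → 0x29EE37FEB98F5C93.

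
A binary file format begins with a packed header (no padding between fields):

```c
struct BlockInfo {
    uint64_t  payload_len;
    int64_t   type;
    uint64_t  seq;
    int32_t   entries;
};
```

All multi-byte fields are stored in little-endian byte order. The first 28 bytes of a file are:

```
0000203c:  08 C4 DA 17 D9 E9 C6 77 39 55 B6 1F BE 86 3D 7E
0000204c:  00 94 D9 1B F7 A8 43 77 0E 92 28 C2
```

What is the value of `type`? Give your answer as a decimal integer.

9096574973492221241

`type` follows `payload_len` (8 bytes), so it starts at byte offset 8 and occupies 8 bytes.
Bytes at offsets 8..15: 39 55 B6 1F BE 86 3D 7E.
In little-endian order the low byte comes first in memory.
Reassemble most-significant byte first: 7E 3D 86 BE 1F B6 55 39 → 0x7E3D86BE1FB65539.
0x7E3D86BE1FB65539 = 9096574973492221241.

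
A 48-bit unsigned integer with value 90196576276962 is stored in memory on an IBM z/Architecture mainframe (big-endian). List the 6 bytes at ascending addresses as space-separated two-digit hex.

52 08 86 E3 91 E2

90196576276962 in hexadecimal, padded to 48 bits, is 0x520886E391E2.
Split into bytes (most-significant first): 52 08 86 E3 91 E2.
Big-endian stores the most-significant byte at the lowest address.
So the memory order matches the most-significant-first order: 52 08 86 E3 91 E2.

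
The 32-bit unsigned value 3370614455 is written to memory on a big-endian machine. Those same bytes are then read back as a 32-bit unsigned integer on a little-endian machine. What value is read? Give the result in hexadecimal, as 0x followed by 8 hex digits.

0xB77EE7C8

3370614455 in 32-bit hexadecimal is 0xC8E77EB7.
Stored big-endian, the bytes at ascending addresses are C8 E7 7E B7.
Read back as little-endian, the first byte is least significant, giving 0xB77EE7C8.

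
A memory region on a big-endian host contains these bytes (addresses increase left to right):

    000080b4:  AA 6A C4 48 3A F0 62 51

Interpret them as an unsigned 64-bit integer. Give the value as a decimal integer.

In big-endian order the high byte comes first in memory.
The bytes are already most-significant first: 0xAA6AC4483AF06251.
0xAA6AC4483AF06251 = 12279843148484600401.

12279843148484600401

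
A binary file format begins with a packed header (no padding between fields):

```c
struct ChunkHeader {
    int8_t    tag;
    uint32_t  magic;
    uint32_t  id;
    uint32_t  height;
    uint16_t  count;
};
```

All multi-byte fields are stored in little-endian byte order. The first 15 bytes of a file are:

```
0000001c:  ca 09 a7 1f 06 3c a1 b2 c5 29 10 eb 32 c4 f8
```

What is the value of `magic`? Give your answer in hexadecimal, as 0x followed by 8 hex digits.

0x061FA709

`magic` follows `tag` (1 byte), so it starts at byte offset 1 and occupies 4 bytes.
Bytes at offsets 1..4: 09 A7 1F 06.
In little-endian order the low byte comes first in memory.
Reassemble most-significant byte first: 06 1F A7 09 → 0x061FA709.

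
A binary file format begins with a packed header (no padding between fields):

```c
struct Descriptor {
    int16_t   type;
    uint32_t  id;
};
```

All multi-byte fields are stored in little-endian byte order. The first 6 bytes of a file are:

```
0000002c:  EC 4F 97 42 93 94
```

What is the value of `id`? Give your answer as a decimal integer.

2492678807

`id` follows `type` (2 bytes), so it starts at byte offset 2 and occupies 4 bytes.
Bytes at offsets 2..5: 97 42 93 94.
In little-endian order the low byte comes first in memory.
Reassemble most-significant byte first: 94 93 42 97 → 0x94934297.
0x94934297 = 2492678807.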